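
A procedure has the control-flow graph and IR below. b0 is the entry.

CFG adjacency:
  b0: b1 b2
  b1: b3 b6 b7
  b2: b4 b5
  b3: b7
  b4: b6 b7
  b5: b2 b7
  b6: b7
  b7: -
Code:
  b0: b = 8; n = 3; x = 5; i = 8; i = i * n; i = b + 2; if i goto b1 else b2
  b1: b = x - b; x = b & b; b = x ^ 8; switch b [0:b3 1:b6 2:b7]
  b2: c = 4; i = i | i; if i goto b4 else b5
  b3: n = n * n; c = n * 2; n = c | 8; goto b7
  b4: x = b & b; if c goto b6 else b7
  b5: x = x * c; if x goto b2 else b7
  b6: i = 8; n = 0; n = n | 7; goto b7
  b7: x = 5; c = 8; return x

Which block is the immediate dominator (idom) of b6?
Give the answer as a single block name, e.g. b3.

Answer: b0

Derivation:
idom tree: b1←b0 b2←b0 b3←b1 b4←b2 b5←b2 b6←b0 b7←b0
Join-block Dom:
  b2: preds {b0,b5}: {b0} ∩ {b0,b2,b5} = {b0}; idom=b0
  b6: preds {b1,b4}: {b0,b1} ∩ {b0,b2,b4} = {b0}; idom=b0
  b7: preds {b1,b3,b4,b5,b6}: {b0,b1} ∩ {b0,b1,b3} ∩ {b0,b2,b4} ∩ {b0,b2,b5} ∩ {b0,b6} = {b0}; idom=b0

idom(b6) = b0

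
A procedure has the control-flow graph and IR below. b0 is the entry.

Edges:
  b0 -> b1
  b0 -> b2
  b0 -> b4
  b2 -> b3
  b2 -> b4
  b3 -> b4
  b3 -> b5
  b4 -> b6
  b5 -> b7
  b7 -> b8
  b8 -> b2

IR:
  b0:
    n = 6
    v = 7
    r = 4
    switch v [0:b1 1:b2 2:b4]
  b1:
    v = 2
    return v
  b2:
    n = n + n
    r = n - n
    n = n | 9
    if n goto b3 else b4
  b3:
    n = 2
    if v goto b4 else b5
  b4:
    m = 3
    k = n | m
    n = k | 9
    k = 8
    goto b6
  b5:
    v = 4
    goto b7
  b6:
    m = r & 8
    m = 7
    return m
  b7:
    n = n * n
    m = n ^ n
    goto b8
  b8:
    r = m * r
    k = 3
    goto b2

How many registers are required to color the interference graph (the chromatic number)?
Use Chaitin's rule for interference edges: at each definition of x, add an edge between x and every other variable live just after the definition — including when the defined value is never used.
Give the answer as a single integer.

Answer: 4

Derivation:
def/use:
  b0: def={n,r,v} ue=∅
  b1: def={v} ue=∅
  b2: def={n,r} ue={n}
  b3: def={n} ue={v}
  b4: def={k,m,n} ue={n}
  b5: def={v} ue=∅
  b6: def={m} ue={r}
  b7: def={m,n} ue={n}
  b8: def={k,r} ue={m,r}

Liveness:
  live b0: ∅→{n,r,v}
  live b1: ∅→∅
  live b2: {n,v}→{n,r,v}
  live b3: {r,v}→{n,r}
  live b4: {n,r}→{r}
  live b5: {n,r}→{n,r,v}
  live b6: {r}→∅
  live b7: {n,r,v}→{m,n,r,v}
  live b8: {m,n,r,v}→{n,v}

Interference:
  k↔{n,r,v}
  m↔{n,r,v}
  n↔{k,m,r,v}
  r↔{k,m,n,v}
  v↔{k,m,n,r}

Registers:
  {k,n,r,v} pairwise interfere (4-clique) ⇒ χ ≥ 4
  assign k→r3 m→r3 n→r0 r→r1 v→r2 — no edge inside a register ⇒ χ ≤ 4
  χ = 4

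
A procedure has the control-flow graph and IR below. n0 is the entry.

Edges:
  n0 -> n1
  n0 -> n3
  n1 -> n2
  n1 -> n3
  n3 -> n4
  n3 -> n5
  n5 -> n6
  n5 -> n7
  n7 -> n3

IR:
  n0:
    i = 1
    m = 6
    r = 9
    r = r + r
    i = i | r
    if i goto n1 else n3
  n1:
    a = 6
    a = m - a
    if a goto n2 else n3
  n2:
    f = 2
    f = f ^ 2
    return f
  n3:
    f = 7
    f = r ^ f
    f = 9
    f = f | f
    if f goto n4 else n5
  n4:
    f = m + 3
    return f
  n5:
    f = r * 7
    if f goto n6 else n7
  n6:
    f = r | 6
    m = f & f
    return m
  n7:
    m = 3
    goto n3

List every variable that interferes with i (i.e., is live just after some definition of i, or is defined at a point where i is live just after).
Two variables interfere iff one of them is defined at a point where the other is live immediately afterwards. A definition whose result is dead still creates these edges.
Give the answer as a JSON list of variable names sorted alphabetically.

Block summaries:
  n0 def {i,m,r} use ∅
  n1 def {a} use {m}
  n2 def {f} use ∅
  n3 def {f} use {r}
  n4 def {f} use {m}
  n5 def {f} use {r}
  n6 def {f,m} use {r}
  n7 def {m} use ∅

Liveness:
  n0 li=∅ lo={m,r}
  n1 li={m,r} lo={m,r}
  n2 li=∅ lo=∅
  n3 li={m,r} lo={m,r}
  n4 li={m} lo=∅
  n5 li={r} lo={r}
  n6 li={r} lo=∅
  n7 li={r} lo={m,r}

Interference:
  a: {m,r}
  f: {m,r}
  i: {m,r}
  m: {a,f,i,r}
  r: {a,f,i,m}

N(i) = ["m", "r"]

Answer: ["m", "r"]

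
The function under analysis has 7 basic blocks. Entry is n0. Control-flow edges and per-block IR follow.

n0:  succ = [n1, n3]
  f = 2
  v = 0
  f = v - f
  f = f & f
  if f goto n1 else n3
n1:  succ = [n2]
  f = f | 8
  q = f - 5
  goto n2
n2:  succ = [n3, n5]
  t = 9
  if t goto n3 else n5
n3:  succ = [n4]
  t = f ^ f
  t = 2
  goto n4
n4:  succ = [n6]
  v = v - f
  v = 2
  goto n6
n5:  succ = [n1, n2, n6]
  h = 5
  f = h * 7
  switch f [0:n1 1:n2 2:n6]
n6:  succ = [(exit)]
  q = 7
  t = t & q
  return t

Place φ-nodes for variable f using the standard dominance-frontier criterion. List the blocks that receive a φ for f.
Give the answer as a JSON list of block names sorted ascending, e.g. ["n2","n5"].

idom tree: n1←n0 n2←n1 n3←n0 n4←n3 n5←n2 n6←n0
Join-block Dom:
  n1: preds {n0,n5}: {n0} ∩ {n0,n1,n2,n5} = {n0}; idom=n0
  n2: preds {n1,n5}: {n0,n1} ∩ {n0,n1,n2,n5} = {n0,n1}; idom=n1
  n3: preds {n0,n2}: {n0} ∩ {n0,n1,n2} = {n0}; idom=n0
  n6: preds {n4,n5}: {n0,n3,n4} ∩ {n0,n1,n2,n5} = {n0}; idom=n0

DF walk-up:
  join n1 pred n0: · stop@n0
  join n1 pred n5: n5→n2→n1 stop@n0
  join n2 pred n1: · stop@n1
  join n2 pred n5: n5→n2 stop@n1
  join n3 pred n0: · stop@n0
  join n3 pred n2: n2→n1 stop@n0
  join n6 pred n4: n4→n3 stop@n0
  join n6 pred n5: n5→n2→n1 stop@n0
  DF(n0)=∅
  DF(n1)={n1,n3,n6}
  DF(n2)={n1,n2,n3,n6}
  DF(n3)={n6}
  DF(n4)={n6}
  DF(n5)={n1,n2,n6}
  DF(n6)=∅

φ for f: defs {n0,n1,n5}
  DF⁺ = {n1,n2,n3,n6}

Answer: ["n1", "n2", "n3", "n6"]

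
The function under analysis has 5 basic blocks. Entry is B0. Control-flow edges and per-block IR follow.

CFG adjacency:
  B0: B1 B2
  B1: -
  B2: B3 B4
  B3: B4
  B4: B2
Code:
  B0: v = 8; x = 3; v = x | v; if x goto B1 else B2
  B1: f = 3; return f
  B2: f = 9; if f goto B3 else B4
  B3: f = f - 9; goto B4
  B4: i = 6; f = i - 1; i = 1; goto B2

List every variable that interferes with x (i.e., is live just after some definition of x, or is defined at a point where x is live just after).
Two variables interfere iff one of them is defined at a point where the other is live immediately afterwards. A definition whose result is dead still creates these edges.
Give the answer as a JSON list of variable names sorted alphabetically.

Answer: ["v"]

Working:
Per-block:
  B0 def {v,x} use ∅
  B1 def {f} use ∅
  B2 def {f} use ∅
  B3 def {f} use {f}
  B4 def {f,i} use ∅

Liveness:
  live B0: ∅→∅
  live B1: ∅→∅
  live B2: ∅→{f}
  live B3: {f}→∅
  live B4: ∅→∅

Interference:
  f↔∅
  i↔∅
  v↔{x}
  x↔{v}

N(x) = ["v"]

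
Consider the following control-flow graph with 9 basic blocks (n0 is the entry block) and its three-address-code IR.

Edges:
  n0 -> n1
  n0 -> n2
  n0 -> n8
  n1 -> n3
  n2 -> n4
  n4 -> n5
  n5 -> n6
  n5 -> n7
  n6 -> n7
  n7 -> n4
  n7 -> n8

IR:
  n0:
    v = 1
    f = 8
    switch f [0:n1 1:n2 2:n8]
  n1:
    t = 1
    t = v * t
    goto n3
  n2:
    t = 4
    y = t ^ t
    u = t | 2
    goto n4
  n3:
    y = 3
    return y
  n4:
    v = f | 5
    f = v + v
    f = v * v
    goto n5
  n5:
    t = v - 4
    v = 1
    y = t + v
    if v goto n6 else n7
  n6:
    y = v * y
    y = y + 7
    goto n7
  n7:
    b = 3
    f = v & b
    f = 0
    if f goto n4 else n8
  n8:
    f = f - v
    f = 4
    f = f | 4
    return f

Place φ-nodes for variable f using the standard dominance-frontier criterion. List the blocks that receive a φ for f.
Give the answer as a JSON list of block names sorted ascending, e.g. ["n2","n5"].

Answer: ["n4", "n8"]

Working:
idom tree: n1←n0 n2←n0 n3←n1 n4←n2 n5←n4 n6←n5 n7←n5 n8←n0
Dom at joins:
  n4: preds {n2,n7}: {n0,n2} ∩ {n0,n2,n4,n5,n7} = {n0,n2}; idom=n2
  n7: preds {n5,n6}: {n0,n2,n4,n5} ∩ {n0,n2,n4,n5,n6} = {n0,n2,n4,n5}; idom=n5
  n8: preds {n0,n7}: {n0} ∩ {n0,n2,n4,n5,n7} = {n0}; idom=n0

Frontier:
  n4←n2: walk · to n2
  n4←n7: walk n7→n5→n4 to n2
  n7←n5: walk · to n5
  n7←n6: walk n6 to n5
  n8←n0: walk · to n0
  n8←n7: walk n7→n5→n4→n2 to n0
  n0 → ∅
  n1 → ∅
  n2 → {n8}
  n3 → ∅
  n4 → {n4,n8}
  n5 → {n4,n8}
  n6 → {n7}
  n7 → {n4,n8}
  n8 → ∅

φ for f: defs {n0,n4,n7,n8}
  DF⁺ = {n4,n8}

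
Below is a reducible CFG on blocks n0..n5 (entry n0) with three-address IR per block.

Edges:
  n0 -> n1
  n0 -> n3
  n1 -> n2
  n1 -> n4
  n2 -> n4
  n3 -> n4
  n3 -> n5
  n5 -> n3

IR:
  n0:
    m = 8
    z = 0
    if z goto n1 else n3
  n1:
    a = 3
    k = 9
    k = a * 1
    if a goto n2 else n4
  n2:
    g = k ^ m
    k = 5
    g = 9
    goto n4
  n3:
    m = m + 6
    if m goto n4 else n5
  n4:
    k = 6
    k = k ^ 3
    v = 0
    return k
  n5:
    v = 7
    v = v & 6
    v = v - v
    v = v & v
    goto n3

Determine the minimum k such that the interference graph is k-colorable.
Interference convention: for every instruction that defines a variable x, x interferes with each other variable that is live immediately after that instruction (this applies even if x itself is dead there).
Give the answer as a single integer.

Answer: 3

Analysis:
def/use:
  n0 def {m,z} use ∅
  n1 def {a,k} use ∅
  n2 def {g,k} use {k,m}
  n3 def {m} use {m}
  n4 def {k,v} use ∅
  n5 def {v} use ∅

Liveness:
  live n0: ∅→{m}
  live n1: {m}→{k,m}
  live n2: {k,m}→∅
  live n3: {m}→{m}
  live n4: ∅→∅
  live n5: {m}→{m}

Interfere edges:
  a↔{k,m}
  g↔∅
  k↔{a,m,v}
  m↔{a,k,v,z}
  v↔{k,m}
  z↔{m}

Chromatic number:
  clique {a,k,m} ⇒ need ≥ 3
  3-colouring: r0={g,m}  r1={k,z}  r2={a,v}
  χ = 3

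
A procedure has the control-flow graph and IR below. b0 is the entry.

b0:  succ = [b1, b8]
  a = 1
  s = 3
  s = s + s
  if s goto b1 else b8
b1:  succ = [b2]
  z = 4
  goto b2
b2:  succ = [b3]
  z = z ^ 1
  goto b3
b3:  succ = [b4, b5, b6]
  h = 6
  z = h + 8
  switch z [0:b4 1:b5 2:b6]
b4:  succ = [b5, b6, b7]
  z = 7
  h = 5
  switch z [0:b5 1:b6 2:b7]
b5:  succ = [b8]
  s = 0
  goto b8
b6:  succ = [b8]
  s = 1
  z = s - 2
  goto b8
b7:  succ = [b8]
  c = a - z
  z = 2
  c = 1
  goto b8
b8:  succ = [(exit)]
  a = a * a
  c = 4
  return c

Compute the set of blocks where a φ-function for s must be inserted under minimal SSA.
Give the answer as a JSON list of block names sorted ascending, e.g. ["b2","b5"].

Answer: ["b8"]

Working:
idom tree: b1←b0 b2←b1 b3←b2 b4←b3 b5←b3 b6←b3 b7←b4 b8←b0
Dom∩ at merges:
  b5: preds {b3,b4}: {b0,b1,b2,b3} ∩ {b0,b1,b2,b3,b4} = {b0,b1,b2,b3}; idom=b3
  b6: preds {b3,b4}: {b0,b1,b2,b3} ∩ {b0,b1,b2,b3,b4} = {b0,b1,b2,b3}; idom=b3
  b8: preds {b0,b5,b6,b7}: {b0} ∩ {b0,b1,b2,b3,b5} ∩ {b0,b1,b2,b3,b6} ∩ {b0,b1,b2,b3,b4,b7} = {b0}; idom=b0

DF walk-up:
  b5←b3: walk · to b3
  b5←b4: walk b4 to b3
  b6←b3: walk · to b3
  b6←b4: walk b4 to b3
  b8←b0: walk · to b0
  b8←b5: walk b5→b3→b2→b1 to b0
  b8←b6: walk b6→b3→b2→b1 to b0
  b8←b7: walk b7→b4→b3→b2→b1 to b0
  b0 → ∅
  b1 → {b8}
  b2 → {b8}
  b3 → {b8}
  b4 → {b5,b6,b8}
  b5 → {b8}
  b6 → {b8}
  b7 → {b8}
  b8 → ∅

φ for s: defs {b0,b5,b6}
  DF⁺ = {b8}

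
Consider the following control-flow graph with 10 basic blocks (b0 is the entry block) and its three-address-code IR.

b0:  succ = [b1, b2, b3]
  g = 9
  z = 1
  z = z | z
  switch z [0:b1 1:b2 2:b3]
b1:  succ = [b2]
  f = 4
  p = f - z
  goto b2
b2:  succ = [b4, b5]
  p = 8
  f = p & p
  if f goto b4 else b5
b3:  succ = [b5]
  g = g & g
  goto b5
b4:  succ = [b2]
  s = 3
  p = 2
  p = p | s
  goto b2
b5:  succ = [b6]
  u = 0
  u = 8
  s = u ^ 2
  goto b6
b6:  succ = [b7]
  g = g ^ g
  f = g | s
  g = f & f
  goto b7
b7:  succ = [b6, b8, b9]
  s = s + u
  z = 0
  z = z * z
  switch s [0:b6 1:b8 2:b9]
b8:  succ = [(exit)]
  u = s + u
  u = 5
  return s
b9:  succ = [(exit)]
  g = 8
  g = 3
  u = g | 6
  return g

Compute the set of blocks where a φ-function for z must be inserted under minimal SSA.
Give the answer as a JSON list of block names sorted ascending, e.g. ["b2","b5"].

idom tree: b1←b0 b2←b0 b3←b0 b4←b2 b5←b0 b6←b5 b7←b6 b8←b7 b9←b7
Dom at joins:
  b2: preds {b0,b1,b4}: {b0} ∩ {b0,b1} ∩ {b0,b2,b4} = {b0}; idom=b0
  b5: preds {b2,b3}: {b0,b2} ∩ {b0,b3} = {b0}; idom=b0
  b6: preds {b5,b7}: {b0,b5} ∩ {b0,b5,b6,b7} = {b0,b5}; idom=b5

Frontier:
  join b2 pred b0: · stop@b0
  join b2 pred b1: b1 stop@b0
  join b2 pred b4: b4→b2 stop@b0
  join b5 pred b2: b2 stop@b0
  join b5 pred b3: b3 stop@b0
  join b6 pred b5: · stop@b5
  join b6 pred b7: b7→b6 stop@b5
  DF(b0)=∅
  DF(b1)={b2}
  DF(b2)={b2,b5}
  DF(b3)={b5}
  DF(b4)={b2}
  DF(b5)=∅
  DF(b6)={b6}
  DF(b7)={b6}
  DF(b8)=∅
  DF(b9)=∅

φ for z: defs {b0,b7}
  DF⁺ = {b6}

Answer: ["b6"]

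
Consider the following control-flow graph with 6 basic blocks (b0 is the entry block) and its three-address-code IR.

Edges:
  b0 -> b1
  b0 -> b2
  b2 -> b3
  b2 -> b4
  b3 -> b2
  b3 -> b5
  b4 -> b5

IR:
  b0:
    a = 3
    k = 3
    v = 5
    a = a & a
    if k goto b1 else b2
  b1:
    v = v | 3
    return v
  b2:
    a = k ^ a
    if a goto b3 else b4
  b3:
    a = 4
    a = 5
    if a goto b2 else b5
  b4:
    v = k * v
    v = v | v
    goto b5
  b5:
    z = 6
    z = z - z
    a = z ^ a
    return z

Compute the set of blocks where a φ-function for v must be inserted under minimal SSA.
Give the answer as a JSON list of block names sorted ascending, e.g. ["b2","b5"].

Answer: ["b5"]

Working:
idom tree: b1←b0 b2←b0 b3←b2 b4←b2 b5←b2
Dom at joins:
  b2: preds {b0,b3}: {b0} ∩ {b0,b2,b3} = {b0}; idom=b0
  b5: preds {b3,b4}: {b0,b2,b3} ∩ {b0,b2,b4} = {b0,b2}; idom=b2

DF walk-up:
  join b2 pred b0: · stop@b0
  join b2 pred b3: b3→b2 stop@b0
  join b5 pred b3: b3 stop@b2
  join b5 pred b4: b4 stop@b2
  b0 → ∅
  b1 → ∅
  b2 → {b2}
  b3 → {b2,b5}
  b4 → {b5}
  b5 → ∅

φ for v: defs {b0,b1,b4}
  DF⁺ = {b5}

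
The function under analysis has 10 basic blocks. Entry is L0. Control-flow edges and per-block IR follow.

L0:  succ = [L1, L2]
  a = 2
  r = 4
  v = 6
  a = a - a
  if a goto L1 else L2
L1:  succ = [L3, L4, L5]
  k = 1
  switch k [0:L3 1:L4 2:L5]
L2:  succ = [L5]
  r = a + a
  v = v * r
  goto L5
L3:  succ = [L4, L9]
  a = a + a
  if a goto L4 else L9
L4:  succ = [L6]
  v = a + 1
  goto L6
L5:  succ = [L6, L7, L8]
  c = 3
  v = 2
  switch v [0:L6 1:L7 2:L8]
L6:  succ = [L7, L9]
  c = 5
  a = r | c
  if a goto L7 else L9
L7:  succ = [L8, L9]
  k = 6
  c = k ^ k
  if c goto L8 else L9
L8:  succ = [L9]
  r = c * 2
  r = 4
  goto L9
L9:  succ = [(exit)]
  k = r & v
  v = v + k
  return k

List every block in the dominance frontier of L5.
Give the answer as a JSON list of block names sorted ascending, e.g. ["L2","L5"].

Answer: ["L6", "L7", "L8"]

Analysis:
idom tree: L1←L0 L2←L0 L3←L1 L4←L1 L5←L0 L6←L0 L7←L0 L8←L0 L9←L0
Join-block Dom:
  L4: preds {L1,L3}: {L0,L1} ∩ {L0,L1,L3} = {L0,L1}; idom=L1
  L5: preds {L1,L2}: {L0,L1} ∩ {L0,L2} = {L0}; idom=L0
  L6: preds {L4,L5}: {L0,L1,L4} ∩ {L0,L5} = {L0}; idom=L0
  L7: preds {L5,L6}: {L0,L5} ∩ {L0,L6} = {L0}; idom=L0
  L8: preds {L5,L7}: {L0,L5} ∩ {L0,L7} = {L0}; idom=L0
  L9: preds {L3,L6,L7,L8}: {L0,L1,L3} ∩ {L0,L6} ∩ {L0,L7} ∩ {L0,L8} = {L0}; idom=L0

Frontier:
  L4←L1: walk · to L1
  L4←L3: walk L3 to L1
  L5←L1: walk L1 to L0
  L5←L2: walk L2 to L0
  L6←L4: walk L4→L1 to L0
  L6←L5: walk L5 to L0
  L7←L5: walk L5 to L0
  L7←L6: walk L6 to L0
  L8←L5: walk L5 to L0
  L8←L7: walk L7 to L0
  L9←L3: walk L3→L1 to L0
  L9←L6: walk L6 to L0
  L9←L7: walk L7 to L0
  L9←L8: walk L8 to L0
  L0: DF=∅
  L1: DF={L5,L6,L9}
  L2: DF={L5}
  L3: DF={L4,L9}
  L4: DF={L6}
  L5: DF={L6,L7,L8}
  L6: DF={L7,L9}
  L7: DF={L8,L9}
  L8: DF={L9}
  L9: DF=∅

DF(L5) = ["L6", "L7", "L8"]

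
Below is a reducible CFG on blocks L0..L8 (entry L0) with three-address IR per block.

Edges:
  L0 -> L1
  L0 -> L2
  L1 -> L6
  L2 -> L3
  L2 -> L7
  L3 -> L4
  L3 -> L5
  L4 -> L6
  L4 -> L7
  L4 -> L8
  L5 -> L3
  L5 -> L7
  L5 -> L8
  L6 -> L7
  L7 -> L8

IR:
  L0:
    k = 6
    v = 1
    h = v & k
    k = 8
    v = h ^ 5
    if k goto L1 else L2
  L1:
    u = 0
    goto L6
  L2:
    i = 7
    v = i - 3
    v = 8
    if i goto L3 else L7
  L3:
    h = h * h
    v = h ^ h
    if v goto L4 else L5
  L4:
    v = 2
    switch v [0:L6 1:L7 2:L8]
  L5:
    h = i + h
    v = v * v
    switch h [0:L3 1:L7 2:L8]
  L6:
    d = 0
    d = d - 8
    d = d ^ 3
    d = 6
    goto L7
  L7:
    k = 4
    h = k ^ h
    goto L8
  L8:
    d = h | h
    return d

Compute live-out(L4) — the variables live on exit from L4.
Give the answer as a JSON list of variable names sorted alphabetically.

Answer: ["h"]

Working:
Per-block:
  L0 def {h,k,v} use ∅
  L1 def {u} use ∅
  L2 def {i,v} use ∅
  L3 def {h,v} use {h}
  L4 def {v} use ∅
  L5 def {h,v} use {h,i,v}
  L6 def {d} use ∅
  L7 def {h,k} use {h}
  L8 def {d} use {h}

Live sets:
  L0 li=∅ lo={h}
  L1 li={h} lo={h}
  L2 li={h} lo={h,i}
  L3 li={h,i} lo={h,i,v}
  L4 li={h} lo={h}
  L5 li={h,i,v} lo={h,i}
  L6 li={h} lo={h}
  L7 li={h} lo={h}
  L8 li={h} lo=∅

live-out(L4) = ["h"]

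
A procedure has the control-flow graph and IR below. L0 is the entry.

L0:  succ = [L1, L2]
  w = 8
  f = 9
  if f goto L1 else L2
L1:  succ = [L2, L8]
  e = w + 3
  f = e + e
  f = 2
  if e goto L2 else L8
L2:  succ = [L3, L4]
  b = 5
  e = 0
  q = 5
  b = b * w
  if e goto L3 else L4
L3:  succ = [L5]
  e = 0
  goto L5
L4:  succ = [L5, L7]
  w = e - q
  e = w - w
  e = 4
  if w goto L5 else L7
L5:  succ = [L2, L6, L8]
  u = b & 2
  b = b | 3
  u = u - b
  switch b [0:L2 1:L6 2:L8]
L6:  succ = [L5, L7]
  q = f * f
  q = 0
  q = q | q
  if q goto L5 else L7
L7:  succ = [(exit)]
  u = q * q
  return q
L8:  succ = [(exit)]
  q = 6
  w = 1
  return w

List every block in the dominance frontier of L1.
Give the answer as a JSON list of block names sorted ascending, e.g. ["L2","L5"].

Answer: ["L2", "L8"]

Derivation:
idom tree: L1←L0 L2←L0 L3←L2 L4←L2 L5←L2 L6←L5 L7←L2 L8←L0
Dom∩ at merges:
  L2: preds {L0,L1,L5}: {L0} ∩ {L0,L1} ∩ {L0,L2,L5} = {L0}; idom=L0
  L5: preds {L3,L4,L6}: {L0,L2,L3} ∩ {L0,L2,L4} ∩ {L0,L2,L5,L6} = {L0,L2}; idom=L2
  L7: preds {L4,L6}: {L0,L2,L4} ∩ {L0,L2,L5,L6} = {L0,L2}; idom=L2
  L8: preds {L1,L5}: {L0,L1} ∩ {L0,L2,L5} = {L0}; idom=L0

DF derivation:
  join L2 pred L0: · stop@L0
  join L2 pred L1: L1 stop@L0
  join L2 pred L5: L5→L2 stop@L0
  join L5 pred L3: L3 stop@L2
  join L5 pred L4: L4 stop@L2
  join L5 pred L6: L6→L5 stop@L2
  join L7 pred L4: L4 stop@L2
  join L7 pred L6: L6→L5 stop@L2
  join L8 pred L1: L1 stop@L0
  join L8 pred L5: L5→L2 stop@L0
  L0 → ∅
  L1 → {L2,L8}
  L2 → {L2,L8}
  L3 → {L5}
  L4 → {L5,L7}
  L5 → {L2,L5,L7,L8}
  L6 → {L5,L7}
  L7 → ∅
  L8 → ∅

DF(L1) = ["L2", "L8"]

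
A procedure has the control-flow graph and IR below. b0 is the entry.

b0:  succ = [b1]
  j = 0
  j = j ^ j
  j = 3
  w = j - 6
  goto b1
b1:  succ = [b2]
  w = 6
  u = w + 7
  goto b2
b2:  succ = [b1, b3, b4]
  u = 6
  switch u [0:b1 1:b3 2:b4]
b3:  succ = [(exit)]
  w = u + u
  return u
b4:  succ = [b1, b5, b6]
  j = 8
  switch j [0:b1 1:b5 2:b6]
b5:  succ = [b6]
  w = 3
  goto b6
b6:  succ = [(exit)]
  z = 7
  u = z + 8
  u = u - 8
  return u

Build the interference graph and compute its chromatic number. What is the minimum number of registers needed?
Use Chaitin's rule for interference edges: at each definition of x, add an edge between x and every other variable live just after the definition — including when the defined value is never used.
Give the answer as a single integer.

Answer: 2

Derivation:
Block summaries:
  b0: def={j,w} ue=∅
  b1: def={u,w} ue=∅
  b2: def={u} ue=∅
  b3: def={w} ue={u}
  b4: def={j} ue=∅
  b5: def={w} ue=∅
  b6: def={u,z} ue=∅

Liveness:
  b0: in=∅ out=∅
  b1: in=∅ out=∅
  b2: in=∅ out={u}
  b3: in={u} out=∅
  b4: in=∅ out=∅
  b5: in=∅ out=∅
  b6: in=∅ out=∅

Interfere edges:
  j↔∅
  u↔{w}
  w↔{u}
  z↔∅

Chromatic number:
  {u,w} pairwise interfere (2-clique) ⇒ χ ≥ 2
  assign j→c0 u→c0 w→c1 z→c0 — no edge inside a register ⇒ χ ≤ 2
  χ = 2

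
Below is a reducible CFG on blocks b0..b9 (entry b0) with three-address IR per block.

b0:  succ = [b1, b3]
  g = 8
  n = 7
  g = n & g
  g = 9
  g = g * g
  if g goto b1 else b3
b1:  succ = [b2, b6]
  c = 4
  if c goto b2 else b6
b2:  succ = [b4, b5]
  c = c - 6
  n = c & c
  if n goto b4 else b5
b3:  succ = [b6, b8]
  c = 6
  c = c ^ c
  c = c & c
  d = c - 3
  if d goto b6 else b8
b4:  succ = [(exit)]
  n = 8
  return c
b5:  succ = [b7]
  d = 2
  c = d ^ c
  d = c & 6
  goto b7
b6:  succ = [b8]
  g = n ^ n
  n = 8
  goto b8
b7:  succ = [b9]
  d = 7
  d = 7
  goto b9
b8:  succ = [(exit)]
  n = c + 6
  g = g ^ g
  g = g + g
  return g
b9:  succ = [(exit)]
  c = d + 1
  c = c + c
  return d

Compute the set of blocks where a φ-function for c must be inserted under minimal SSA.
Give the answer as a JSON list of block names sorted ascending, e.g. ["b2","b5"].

idom tree: b1←b0 b2←b1 b3←b0 b4←b2 b5←b2 b6←b0 b7←b5 b8←b0 b9←b7
Dom at joins:
  b6: preds {b1,b3}: {b0,b1} ∩ {b0,b3} = {b0}; idom=b0
  b8: preds {b3,b6}: {b0,b3} ∩ {b0,b6} = {b0}; idom=b0

DF walk-up:
  b6←b1: walk b1 to b0
  b6←b3: walk b3 to b0
  b8←b3: walk b3 to b0
  b8←b6: walk b6 to b0
  DF(b0)=∅
  DF(b1)={b6}
  DF(b2)=∅
  DF(b3)={b6,b8}
  DF(b4)=∅
  DF(b5)=∅
  DF(b6)={b8}
  DF(b7)=∅
  DF(b8)=∅
  DF(b9)=∅

φ for c: defs {b1,b2,b3,b5,b9}
  DF⁺ = {b6,b8}

Answer: ["b6", "b8"]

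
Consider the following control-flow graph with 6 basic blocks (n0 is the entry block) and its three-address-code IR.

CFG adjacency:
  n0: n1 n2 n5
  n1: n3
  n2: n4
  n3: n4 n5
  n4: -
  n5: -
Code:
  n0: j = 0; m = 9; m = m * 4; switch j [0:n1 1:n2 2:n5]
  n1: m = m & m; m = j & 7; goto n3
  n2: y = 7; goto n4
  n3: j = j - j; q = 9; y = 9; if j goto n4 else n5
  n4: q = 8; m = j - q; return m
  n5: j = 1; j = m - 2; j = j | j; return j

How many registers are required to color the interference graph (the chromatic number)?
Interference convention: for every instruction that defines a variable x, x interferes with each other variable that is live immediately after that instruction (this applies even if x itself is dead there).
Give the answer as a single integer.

Answer: 3

Analysis:
def/use:
  n0: def={j,m} ue=∅
  n1: def={m} ue={j,m}
  n2: def={y} ue=∅
  n3: def={j,q,y} ue={j}
  n4: def={m,q} ue={j}
  n5: def={j} ue={m}

Liveness:
  n0 li=∅ lo={j,m}
  n1 li={j,m} lo={j,m}
  n2 li={j} lo={j}
  n3 li={j,m} lo={j,m}
  n4 li={j} lo=∅
  n5 li={m} lo=∅

Conflict graph:
  j — {m,q,y}
  m — {j,q,y}
  q — {j,m}
  y — {j,m}

Colouring:
  lower bound: {j,m,q} mutually conflict ⇒ χ ≥ 3
  3-colouring: r0={j}  r1={m}  r2={q,y}
  χ = 3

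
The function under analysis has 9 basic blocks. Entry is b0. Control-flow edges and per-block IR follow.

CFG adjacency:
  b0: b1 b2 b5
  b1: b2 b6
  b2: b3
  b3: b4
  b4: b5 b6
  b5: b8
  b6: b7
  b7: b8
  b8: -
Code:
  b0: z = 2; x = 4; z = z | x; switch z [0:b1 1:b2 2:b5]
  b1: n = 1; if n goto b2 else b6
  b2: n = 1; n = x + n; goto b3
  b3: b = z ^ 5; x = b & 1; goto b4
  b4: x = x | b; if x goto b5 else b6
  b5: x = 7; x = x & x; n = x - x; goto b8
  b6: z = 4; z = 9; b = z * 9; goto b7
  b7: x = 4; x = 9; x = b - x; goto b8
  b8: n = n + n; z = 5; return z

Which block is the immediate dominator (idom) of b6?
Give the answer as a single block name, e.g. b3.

idom tree: b1←b0 b2←b0 b3←b2 b4←b3 b5←b0 b6←b0 b7←b6 b8←b0
Join-block Dom:
  b2: preds {b0,b1}: {b0} ∩ {b0,b1} = {b0}; idom=b0
  b5: preds {b0,b4}: {b0} ∩ {b0,b2,b3,b4} = {b0}; idom=b0
  b6: preds {b1,b4}: {b0,b1} ∩ {b0,b2,b3,b4} = {b0}; idom=b0
  b8: preds {b5,b7}: {b0,b5} ∩ {b0,b6,b7} = {b0}; idom=b0

idom(b6) = b0

Answer: b0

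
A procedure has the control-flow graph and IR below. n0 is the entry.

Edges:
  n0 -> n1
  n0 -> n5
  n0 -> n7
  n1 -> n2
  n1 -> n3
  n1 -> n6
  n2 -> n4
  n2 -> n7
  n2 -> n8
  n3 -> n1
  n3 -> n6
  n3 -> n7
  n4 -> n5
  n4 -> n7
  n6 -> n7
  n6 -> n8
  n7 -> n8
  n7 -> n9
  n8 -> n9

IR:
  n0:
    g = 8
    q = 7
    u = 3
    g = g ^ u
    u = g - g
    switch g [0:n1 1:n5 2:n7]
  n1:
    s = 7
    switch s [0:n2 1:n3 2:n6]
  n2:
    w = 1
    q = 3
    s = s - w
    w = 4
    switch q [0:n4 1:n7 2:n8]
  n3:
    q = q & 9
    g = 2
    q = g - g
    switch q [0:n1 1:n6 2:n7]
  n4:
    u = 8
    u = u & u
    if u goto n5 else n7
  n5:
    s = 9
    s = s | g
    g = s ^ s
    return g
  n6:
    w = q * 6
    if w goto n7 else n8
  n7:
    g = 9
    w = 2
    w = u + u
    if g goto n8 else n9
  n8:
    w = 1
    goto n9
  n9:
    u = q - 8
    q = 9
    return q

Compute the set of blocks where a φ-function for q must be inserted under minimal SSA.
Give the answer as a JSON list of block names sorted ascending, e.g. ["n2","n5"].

Answer: ["n1", "n5", "n6", "n7", "n8", "n9"]

Analysis:
idom tree: n1←n0 n2←n1 n3←n1 n4←n2 n5←n0 n6←n1 n7←n0 n8←n0 n9←n0
Join-block Dom:
  n1: preds {n0,n3}: {n0} ∩ {n0,n1,n3} = {n0}; idom=n0
  n5: preds {n0,n4}: {n0} ∩ {n0,n1,n2,n4} = {n0}; idom=n0
  n6: preds {n1,n3}: {n0,n1} ∩ {n0,n1,n3} = {n0,n1}; idom=n1
  n7: preds {n0,n2,n3,n4,n6}: {n0} ∩ {n0,n1,n2} ∩ {n0,n1,n3} ∩ {n0,n1,n2,n4} ∩ {n0,n1,n6} = {n0}; idom=n0
  n8: preds {n2,n6,n7}: {n0,n1,n2} ∩ {n0,n1,n6} ∩ {n0,n7} = {n0}; idom=n0
  n9: preds {n7,n8}: {n0,n7} ∩ {n0,n8} = {n0}; idom=n0

Frontier:
  join n1 pred n0: · stop@n0
  join n1 pred n3: n3→n1 stop@n0
  join n5 pred n0: · stop@n0
  join n5 pred n4: n4→n2→n1 stop@n0
  join n6 pred n1: · stop@n1
  join n6 pred n3: n3 stop@n1
  join n7 pred n0: · stop@n0
  join n7 pred n2: n2→n1 stop@n0
  join n7 pred n3: n3→n1 stop@n0
  join n7 pred n4: n4→n2→n1 stop@n0
  join n7 pred n6: n6→n1 stop@n0
  join n8 pred n2: n2→n1 stop@n0
  join n8 pred n6: n6→n1 stop@n0
  join n8 pred n7: n7 stop@n0
  join n9 pred n7: n7 stop@n0
  join n9 pred n8: n8 stop@n0
  n0 → ∅
  n1 → {n1,n5,n7,n8}
  n2 → {n5,n7,n8}
  n3 → {n1,n6,n7}
  n4 → {n5,n7}
  n5 → ∅
  n6 → {n7,n8}
  n7 → {n8,n9}
  n8 → {n9}
  n9 → ∅

φ for q: defs {n0,n2,n3,n9}
  DF⁺ = {n1,n5,n6,n7,n8,n9}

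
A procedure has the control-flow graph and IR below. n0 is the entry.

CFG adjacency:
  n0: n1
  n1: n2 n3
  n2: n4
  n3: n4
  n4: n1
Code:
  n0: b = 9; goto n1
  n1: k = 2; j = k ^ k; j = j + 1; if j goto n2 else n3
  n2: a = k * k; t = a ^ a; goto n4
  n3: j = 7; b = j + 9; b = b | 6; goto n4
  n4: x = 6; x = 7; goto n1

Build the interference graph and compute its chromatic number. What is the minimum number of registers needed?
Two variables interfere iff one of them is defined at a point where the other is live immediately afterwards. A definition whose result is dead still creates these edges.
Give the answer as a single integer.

Answer: 2

Derivation:
def/use:
  n0: {b} / ∅
  n1: {j,k} / ∅
  n2: {a,t} / {k}
  n3: {b,j} / ∅
  n4: {x} / ∅

Live sets:
  n0 li=∅ lo=∅
  n1 li=∅ lo={k}
  n2 li={k} lo=∅
  n3 li=∅ lo=∅
  n4 li=∅ lo=∅

Conflict graph:
  a: ∅
  b: ∅
  j: {k}
  k: {j}
  t: ∅
  x: ∅

Registers:
  clique {j,k} ⇒ need ≥ 2
  2-colouring: r0={a,b,j,t,x}  r1={k}
  χ = 2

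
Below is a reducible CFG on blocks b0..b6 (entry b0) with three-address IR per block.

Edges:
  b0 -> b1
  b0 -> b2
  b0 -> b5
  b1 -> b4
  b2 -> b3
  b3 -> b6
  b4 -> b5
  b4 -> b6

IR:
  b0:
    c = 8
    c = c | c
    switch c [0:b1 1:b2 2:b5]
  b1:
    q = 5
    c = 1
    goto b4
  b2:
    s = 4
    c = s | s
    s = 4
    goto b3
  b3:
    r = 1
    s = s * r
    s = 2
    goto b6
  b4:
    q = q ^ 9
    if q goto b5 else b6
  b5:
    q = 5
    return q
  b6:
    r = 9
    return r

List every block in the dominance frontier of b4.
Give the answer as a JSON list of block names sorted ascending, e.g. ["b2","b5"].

Answer: ["b5", "b6"]

Working:
idom tree: b1←b0 b2←b0 b3←b2 b4←b1 b5←b0 b6←b0
Dom∩ at merges:
  b5: preds {b0,b4}: {b0} ∩ {b0,b1,b4} = {b0}; idom=b0
  b6: preds {b3,b4}: {b0,b2,b3} ∩ {b0,b1,b4} = {b0}; idom=b0

DF derivation:
  b5←b0: walk · to b0
  b5←b4: walk b4→b1 to b0
  b6←b3: walk b3→b2 to b0
  b6←b4: walk b4→b1 to b0
  b0: DF=∅
  b1: DF={b5,b6}
  b2: DF={b6}
  b3: DF={b6}
  b4: DF={b5,b6}
  b5: DF=∅
  b6: DF=∅

DF(b4) = ["b5", "b6"]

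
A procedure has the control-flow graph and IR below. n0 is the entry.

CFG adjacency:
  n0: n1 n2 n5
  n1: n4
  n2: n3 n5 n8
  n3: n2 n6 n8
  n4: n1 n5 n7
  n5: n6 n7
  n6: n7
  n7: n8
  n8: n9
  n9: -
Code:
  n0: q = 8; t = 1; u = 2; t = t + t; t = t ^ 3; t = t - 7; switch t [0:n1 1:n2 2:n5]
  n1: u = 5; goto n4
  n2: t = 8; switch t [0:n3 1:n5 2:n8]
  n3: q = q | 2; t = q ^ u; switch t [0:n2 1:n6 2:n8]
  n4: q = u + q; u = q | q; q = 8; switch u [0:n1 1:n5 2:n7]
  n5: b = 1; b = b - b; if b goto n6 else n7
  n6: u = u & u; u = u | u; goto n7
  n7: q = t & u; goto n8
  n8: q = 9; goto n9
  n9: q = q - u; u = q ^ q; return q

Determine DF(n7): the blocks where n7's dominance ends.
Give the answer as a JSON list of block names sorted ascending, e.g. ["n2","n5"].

idom tree: n1←n0 n2←n0 n3←n2 n4←n1 n5←n0 n6←n0 n7←n0 n8←n0 n9←n8
Join-block Dom:
  n1: preds {n0,n4}: {n0} ∩ {n0,n1,n4} = {n0}; idom=n0
  n2: preds {n0,n3}: {n0} ∩ {n0,n2,n3} = {n0}; idom=n0
  n5: preds {n0,n2,n4}: {n0} ∩ {n0,n2} ∩ {n0,n1,n4} = {n0}; idom=n0
  n6: preds {n3,n5}: {n0,n2,n3} ∩ {n0,n5} = {n0}; idom=n0
  n7: preds {n4,n5,n6}: {n0,n1,n4} ∩ {n0,n5} ∩ {n0,n6} = {n0}; idom=n0
  n8: preds {n2,n3,n7}: {n0,n2} ∩ {n0,n2,n3} ∩ {n0,n7} = {n0}; idom=n0

DF walk-up:
  n1←n0: walk · to n0
  n1←n4: walk n4→n1 to n0
  n2←n0: walk · to n0
  n2←n3: walk n3→n2 to n0
  n5←n0: walk · to n0
  n5←n2: walk n2 to n0
  n5←n4: walk n4→n1 to n0
  n6←n3: walk n3→n2 to n0
  n6←n5: walk n5 to n0
  n7←n4: walk n4→n1 to n0
  n7←n5: walk n5 to n0
  n7←n6: walk n6 to n0
  n8←n2: walk n2 to n0
  n8←n3: walk n3→n2 to n0
  n8←n7: walk n7 to n0
  n0 → ∅
  n1 → {n1,n5,n7}
  n2 → {n2,n5,n6,n8}
  n3 → {n2,n6,n8}
  n4 → {n1,n5,n7}
  n5 → {n6,n7}
  n6 → {n7}
  n7 → {n8}
  n8 → ∅
  n9 → ∅

DF(n7) = ["n8"]

Answer: ["n8"]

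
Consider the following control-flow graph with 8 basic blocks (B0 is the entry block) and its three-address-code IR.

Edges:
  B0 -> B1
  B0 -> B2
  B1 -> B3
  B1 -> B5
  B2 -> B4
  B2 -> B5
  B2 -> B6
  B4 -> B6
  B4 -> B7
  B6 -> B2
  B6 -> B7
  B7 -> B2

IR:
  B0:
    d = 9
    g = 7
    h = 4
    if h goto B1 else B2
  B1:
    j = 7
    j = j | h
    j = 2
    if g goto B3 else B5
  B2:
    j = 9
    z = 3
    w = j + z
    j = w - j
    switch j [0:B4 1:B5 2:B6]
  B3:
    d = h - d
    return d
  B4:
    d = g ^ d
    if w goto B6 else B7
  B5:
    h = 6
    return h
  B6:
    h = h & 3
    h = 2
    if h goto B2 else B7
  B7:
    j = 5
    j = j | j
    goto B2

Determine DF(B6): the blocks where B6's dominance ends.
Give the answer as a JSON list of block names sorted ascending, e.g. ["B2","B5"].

idom tree: B1←B0 B2←B0 B3←B1 B4←B2 B5←B0 B6←B2 B7←B2
Dom∩ at merges:
  B2: preds {B0,B6,B7}: {B0} ∩ {B0,B2,B6} ∩ {B0,B2,B7} = {B0}; idom=B0
  B5: preds {B1,B2}: {B0,B1} ∩ {B0,B2} = {B0}; idom=B0
  B6: preds {B2,B4}: {B0,B2} ∩ {B0,B2,B4} = {B0,B2}; idom=B2
  B7: preds {B4,B6}: {B0,B2,B4} ∩ {B0,B2,B6} = {B0,B2}; idom=B2

DF walk-up:
  join B2 pred B0: · stop@B0
  join B2 pred B6: B6→B2 stop@B0
  join B2 pred B7: B7→B2 stop@B0
  join B5 pred B1: B1 stop@B0
  join B5 pred B2: B2 stop@B0
  join B6 pred B2: · stop@B2
  join B6 pred B4: B4 stop@B2
  join B7 pred B4: B4 stop@B2
  join B7 pred B6: B6 stop@B2
  B0 → ∅
  B1 → {B5}
  B2 → {B2,B5}
  B3 → ∅
  B4 → {B6,B7}
  B5 → ∅
  B6 → {B2,B7}
  B7 → {B2}

DF(B6) = ["B2", "B7"]

Answer: ["B2", "B7"]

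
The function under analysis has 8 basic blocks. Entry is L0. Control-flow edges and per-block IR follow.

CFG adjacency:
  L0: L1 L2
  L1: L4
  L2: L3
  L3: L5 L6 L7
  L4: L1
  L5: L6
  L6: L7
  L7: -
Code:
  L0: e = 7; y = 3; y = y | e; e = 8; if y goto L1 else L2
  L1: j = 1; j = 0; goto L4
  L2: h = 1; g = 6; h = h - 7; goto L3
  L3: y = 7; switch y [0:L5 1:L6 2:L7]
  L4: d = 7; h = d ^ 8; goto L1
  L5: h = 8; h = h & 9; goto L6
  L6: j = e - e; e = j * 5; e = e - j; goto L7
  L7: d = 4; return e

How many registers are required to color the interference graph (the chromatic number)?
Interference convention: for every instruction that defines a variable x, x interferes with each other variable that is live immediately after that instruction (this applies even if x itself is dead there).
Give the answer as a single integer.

Per-block:
  L0 def {e,y} use ∅
  L1 def {j} use ∅
  L2 def {g,h} use ∅
  L3 def {y} use ∅
  L4 def {d,h} use ∅
  L5 def {h} use ∅
  L6 def {e,j} use {e}
  L7 def {d} use {e}

Live sets:
  live L0: ∅→{e}
  live L1: ∅→∅
  live L2: {e}→{e}
  live L3: {e}→{e}
  live L4: ∅→∅
  live L5: {e}→{e}
  live L6: {e}→{e}
  live L7: {e}→∅

Conflict graph:
  d: {e}
  e: {d,g,h,j,y}
  g: {e,h}
  h: {e,g}
  j: {e}
  y: {e}

Registers:
  lower bound: {e,g,h} mutually conflict ⇒ χ ≥ 3
  3-colouring: r0={e}  r1={d,g,j,y}  r2={h}
  χ = 3

Answer: 3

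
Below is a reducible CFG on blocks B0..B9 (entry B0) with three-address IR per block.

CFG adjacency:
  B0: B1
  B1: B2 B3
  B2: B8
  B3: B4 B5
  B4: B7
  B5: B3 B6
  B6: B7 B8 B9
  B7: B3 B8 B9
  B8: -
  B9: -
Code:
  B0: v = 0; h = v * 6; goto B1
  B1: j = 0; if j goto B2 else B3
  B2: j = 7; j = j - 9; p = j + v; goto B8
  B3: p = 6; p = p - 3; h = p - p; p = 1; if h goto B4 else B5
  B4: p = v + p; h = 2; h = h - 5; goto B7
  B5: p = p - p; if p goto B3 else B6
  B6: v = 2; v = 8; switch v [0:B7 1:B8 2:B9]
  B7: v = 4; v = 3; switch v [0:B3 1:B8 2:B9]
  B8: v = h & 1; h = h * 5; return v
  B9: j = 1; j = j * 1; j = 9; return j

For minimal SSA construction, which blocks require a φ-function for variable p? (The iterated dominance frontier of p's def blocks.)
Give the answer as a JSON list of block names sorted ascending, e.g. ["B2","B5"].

idom tree: B1←B0 B2←B1 B3←B1 B4←B3 B5←B3 B6←B5 B7←B3 B8←B1 B9←B3
Dom∩ at merges:
  B3: preds {B1,B5,B7}: {B0,B1} ∩ {B0,B1,B3,B5} ∩ {B0,B1,B3,B7} = {B0,B1}; idom=B1
  B7: preds {B4,B6}: {B0,B1,B3,B4} ∩ {B0,B1,B3,B5,B6} = {B0,B1,B3}; idom=B3
  B8: preds {B2,B6,B7}: {B0,B1,B2} ∩ {B0,B1,B3,B5,B6} ∩ {B0,B1,B3,B7} = {B0,B1}; idom=B1
  B9: preds {B6,B7}: {B0,B1,B3,B5,B6} ∩ {B0,B1,B3,B7} = {B0,B1,B3}; idom=B3

DF walk-up:
  B3←B1: walk · to B1
  B3←B5: walk B5→B3 to B1
  B3←B7: walk B7→B3 to B1
  B7←B4: walk B4 to B3
  B7←B6: walk B6→B5 to B3
  B8←B2: walk B2 to B1
  B8←B6: walk B6→B5→B3 to B1
  B8←B7: walk B7→B3 to B1
  B9←B6: walk B6→B5 to B3
  B9←B7: walk B7 to B3
  DF(B0)=∅
  DF(B1)=∅
  DF(B2)={B8}
  DF(B3)={B3,B8}
  DF(B4)={B7}
  DF(B5)={B3,B7,B8,B9}
  DF(B6)={B7,B8,B9}
  DF(B7)={B3,B8,B9}
  DF(B8)=∅
  DF(B9)=∅

φ for p: defs {B2,B3,B4,B5}
  DF⁺ = {B3,B7,B8,B9}

Answer: ["B3", "B7", "B8", "B9"]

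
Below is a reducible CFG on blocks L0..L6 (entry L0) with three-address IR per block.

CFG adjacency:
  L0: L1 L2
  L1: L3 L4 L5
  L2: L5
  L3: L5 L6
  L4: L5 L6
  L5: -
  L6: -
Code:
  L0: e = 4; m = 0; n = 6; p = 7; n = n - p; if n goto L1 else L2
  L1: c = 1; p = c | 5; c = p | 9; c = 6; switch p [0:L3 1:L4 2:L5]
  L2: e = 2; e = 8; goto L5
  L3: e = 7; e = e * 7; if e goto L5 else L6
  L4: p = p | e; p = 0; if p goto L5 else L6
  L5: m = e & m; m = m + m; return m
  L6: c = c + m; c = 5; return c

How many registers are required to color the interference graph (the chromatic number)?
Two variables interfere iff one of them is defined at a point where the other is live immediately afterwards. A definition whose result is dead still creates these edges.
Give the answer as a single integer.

Answer: 4

Analysis:
Per-block:
  L0: def={e,m,n,p} ue=∅
  L1: def={c,p} ue=∅
  L2: def={e} ue=∅
  L3: def={e} ue=∅
  L4: def={p} ue={e,p}
  L5: def={m} ue={e,m}
  L6: def={c} ue={c,m}

Backward fixpoint:
  L0 li=∅ lo={e,m}
  L1 li={e,m} lo={c,e,m,p}
  L2 li={m} lo={e,m}
  L3 li={c,m} lo={c,e,m}
  L4 li={c,e,m,p} lo={c,e,m}
  L5 li={e,m} lo=∅
  L6 li={c,m} lo=∅

Conflict graph:
  c: {e,m,p}
  e: {c,m,n,p}
  m: {c,e,n,p}
  n: {e,m,p}
  p: {c,e,m,n}

Chromatic number:
  lower bound: {c,e,m,p} mutually conflict ⇒ χ ≥ 4
  assign c→c3 e→c0 m→c1 n→c3 p→c2 — no edge inside a register ⇒ χ ≤ 4
  χ = 4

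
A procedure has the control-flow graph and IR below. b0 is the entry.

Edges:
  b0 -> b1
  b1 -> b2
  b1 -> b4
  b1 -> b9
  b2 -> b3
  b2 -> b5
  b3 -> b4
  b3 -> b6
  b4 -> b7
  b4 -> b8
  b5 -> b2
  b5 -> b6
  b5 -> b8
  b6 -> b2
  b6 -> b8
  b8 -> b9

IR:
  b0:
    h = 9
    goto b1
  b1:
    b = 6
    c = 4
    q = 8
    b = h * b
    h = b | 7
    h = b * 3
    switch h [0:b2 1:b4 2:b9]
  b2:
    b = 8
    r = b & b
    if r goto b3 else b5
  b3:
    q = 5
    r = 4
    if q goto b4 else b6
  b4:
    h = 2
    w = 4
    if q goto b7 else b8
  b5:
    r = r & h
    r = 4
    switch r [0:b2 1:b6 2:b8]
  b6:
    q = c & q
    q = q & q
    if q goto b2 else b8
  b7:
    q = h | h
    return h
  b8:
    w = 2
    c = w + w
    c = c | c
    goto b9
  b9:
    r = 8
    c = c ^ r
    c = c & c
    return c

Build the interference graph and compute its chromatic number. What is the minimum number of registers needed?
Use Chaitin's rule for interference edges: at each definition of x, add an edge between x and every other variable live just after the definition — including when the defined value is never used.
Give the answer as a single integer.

def/use:
  b0: {h} / ∅
  b1: {b,c,h,q} / {h}
  b2: {b,r} / ∅
  b3: {q,r} / ∅
  b4: {h,w} / {q}
  b5: {r} / {h,r}
  b6: {q} / {c,q}
  b7: {q} / {h}
  b8: {c,w} / ∅
  b9: {c,r} / {c}

Live sets:
  b0: in=∅ out={h}
  b1: in={h} out={c,h,q}
  b2: in={c,h,q} out={c,h,q,r}
  b3: in={c,h} out={c,h,q}
  b4: in={q} out={h}
  b5: in={c,h,q,r} out={c,h,q}
  b6: in={c,h,q} out={c,h,q}
  b7: in={h} out=∅
  b8: in=∅ out={c}
  b9: in={c} out=∅

Interference:
  b↔{c,h,q}
  c↔{b,h,q,r}
  h↔{b,c,q,r,w}
  q↔{b,c,h,r,w}
  r↔{c,h,q}
  w↔{h,q}

Registers:
  clique {b,c,h,q} ⇒ need ≥ 4
  assign b→c3 c→c2 h→c0 q→c1 r→c3 w→c2 — no edge inside a register ⇒ χ ≤ 4
  χ = 4

Answer: 4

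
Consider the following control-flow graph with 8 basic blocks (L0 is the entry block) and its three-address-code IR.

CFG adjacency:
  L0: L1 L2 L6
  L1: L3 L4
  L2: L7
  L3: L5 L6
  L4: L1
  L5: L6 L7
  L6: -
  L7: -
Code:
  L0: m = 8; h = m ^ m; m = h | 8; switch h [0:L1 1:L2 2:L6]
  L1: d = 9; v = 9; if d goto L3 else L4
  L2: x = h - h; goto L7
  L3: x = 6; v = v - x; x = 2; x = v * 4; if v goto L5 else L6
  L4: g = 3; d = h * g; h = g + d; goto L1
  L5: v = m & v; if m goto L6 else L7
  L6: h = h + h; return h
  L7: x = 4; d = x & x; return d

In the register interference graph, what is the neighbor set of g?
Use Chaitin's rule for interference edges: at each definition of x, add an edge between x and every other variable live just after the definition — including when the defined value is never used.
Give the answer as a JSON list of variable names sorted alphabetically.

def/use:
  L0: {h,m} / ∅
  L1: {d,v} / ∅
  L2: {x} / {h}
  L3: {v,x} / {v}
  L4: {d,g,h} / {h}
  L5: {v} / {m,v}
  L6: {h} / {h}
  L7: {d,x} / ∅

Live sets:
  live L0: ∅→{h,m}
  live L1: {h,m}→{h,m,v}
  live L2: {h}→∅
  live L3: {h,m,v}→{h,m,v}
  live L4: {h,m}→{h,m}
  live L5: {h,m,v}→{h}
  live L6: {h}→∅
  live L7: ∅→∅

Interfere edges:
  d: {g,h,m,v}
  g: {d,h,m}
  h: {d,g,m,v,x}
  m: {d,g,h,v,x}
  v: {d,h,m,x}
  x: {h,m,v}

N(g) = ["d", "h", "m"]

Answer: ["d", "h", "m"]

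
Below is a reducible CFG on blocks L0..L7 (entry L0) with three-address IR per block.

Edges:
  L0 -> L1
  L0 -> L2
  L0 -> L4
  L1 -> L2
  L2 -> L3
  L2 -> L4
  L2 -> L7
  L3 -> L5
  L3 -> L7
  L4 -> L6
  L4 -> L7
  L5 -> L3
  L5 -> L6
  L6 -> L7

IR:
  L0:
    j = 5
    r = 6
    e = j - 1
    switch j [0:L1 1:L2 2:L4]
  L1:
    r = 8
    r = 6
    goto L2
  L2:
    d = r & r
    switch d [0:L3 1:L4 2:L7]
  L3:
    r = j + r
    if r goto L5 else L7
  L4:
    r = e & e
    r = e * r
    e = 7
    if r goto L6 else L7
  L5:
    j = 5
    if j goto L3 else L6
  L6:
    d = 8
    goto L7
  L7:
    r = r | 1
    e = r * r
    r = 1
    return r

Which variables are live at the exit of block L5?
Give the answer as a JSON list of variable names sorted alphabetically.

Per-block:
  L0: {e,j,r} / ∅
  L1: {r} / ∅
  L2: {d} / {r}
  L3: {r} / {j,r}
  L4: {e,r} / {e}
  L5: {j} / ∅
  L6: {d} / ∅
  L7: {e,r} / {r}

Liveness:
  L0: in=∅ out={e,j,r}
  L1: in={e,j} out={e,j,r}
  L2: in={e,j,r} out={e,j,r}
  L3: in={j,r} out={r}
  L4: in={e} out={r}
  L5: in={r} out={j,r}
  L6: in={r} out={r}
  L7: in={r} out=∅

live-out(L5) = ["j", "r"]

Answer: ["j", "r"]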